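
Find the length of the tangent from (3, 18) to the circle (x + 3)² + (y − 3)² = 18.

9√3

With centre O = (−3, 3), |OP|² = 261 and r² = 18.
The tangent meets the radius at right angles, so tangent² = |PO|² − r² = 261 − 18 = 243.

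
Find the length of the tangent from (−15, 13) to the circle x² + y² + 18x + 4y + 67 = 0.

9√3

With centre O = (−9, −2), |OP|² = 261 and r² = 18.
By the tangent–radius right angle, tangent length = √(|PO|² − r²) = √243 = 9√3.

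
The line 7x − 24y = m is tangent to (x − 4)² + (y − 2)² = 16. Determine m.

m = −120 or m = 80

The line touches the circle iff its distance from (4, 2) is 4:
|7·4 − 24·2 − m| / √625 = 4
|m − (−20)| = 4·25, so m = 80 or m = −120.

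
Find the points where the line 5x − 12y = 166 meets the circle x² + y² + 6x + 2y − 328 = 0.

From the line, y = (−166 + 5x)/12. Substituting:
169x² − 676x − 23660 = 0  ⟹  x² − 4x − 140 = 0
x = 14 or x = −10, giving (14, −8) and (−10, −18).

(−10, −18) and (14, −8)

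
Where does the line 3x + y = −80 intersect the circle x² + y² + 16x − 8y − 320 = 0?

(−28, 4) and (−24, −8)

Substitute y = −3x − 80:
10x² + 520x + 6720 = 0  ⟹  x² + 52x + 672 = 0
x = −24 or x = −28, giving (−24, −8) and (−28, 4).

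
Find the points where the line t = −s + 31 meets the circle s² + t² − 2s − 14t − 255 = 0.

(8, 23) and (17, 14)

Substitute t = −s + 31:
2s² − 50s + 272 = 0  ⟹  s² − 25s + 136 = 0
s = 17 or s = 8, giving (17, 14) and (8, 23).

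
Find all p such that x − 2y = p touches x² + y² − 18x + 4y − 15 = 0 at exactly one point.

The line touches the circle iff its distance from (9, −2) is 10:
|1·9 − 2·(−2) − p| / √5 = 10
|p − (13)| = 10√5.

p = 13 ± 10√5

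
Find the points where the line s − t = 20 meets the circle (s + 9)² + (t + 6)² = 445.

Substitute t = s − 20:
2s² − 10s − 168 = 0  ⟹  s² − 5s − 84 = 0
s = 12 or s = −7, giving (12, −8) and (−7, −27).

(−7, −27) and (12, −8)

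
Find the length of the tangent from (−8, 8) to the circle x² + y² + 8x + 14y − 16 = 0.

4√10

Centre (−4, −7), r² = 81. |PO|² = (−4)² + (15)² = 241.
By the tangent–radius right angle, tangent length = √(|PO|² − r²) = √160 = 4√10.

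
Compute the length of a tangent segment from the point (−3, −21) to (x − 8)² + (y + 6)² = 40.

3√34

With centre O = (8, −6), |OP|² = 346 and r² = 40.
The tangent meets the radius at right angles, so tangent² = |PO|² − r² = 346 − 40 = 306.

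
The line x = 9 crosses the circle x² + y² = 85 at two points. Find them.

(9, −2) and (9, 2)

The line gives x = 9. Substituting into the circle:
y² − 4 = 0
y = 2 or y = −2, giving (9, 2) and (9, −2).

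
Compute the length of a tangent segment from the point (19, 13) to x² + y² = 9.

√521

The centre is (0, 0) and r = 3. The square of the distance from P to the centre is 361 + 169 = 530.
The tangent meets the radius at right angles, so tangent² = |PO|² − r² = 530 − 9 = 521.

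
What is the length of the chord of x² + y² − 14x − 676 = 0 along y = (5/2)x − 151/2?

From the line, y = (−151 + 5x)/2. Substituting:
29x² − 1566x + 20097 = 0  ⟹  x² − 54x + 693 = 0
x = 33 or x = 21, giving (33, 7) and (21, −23).
|(33, 7) − (21, −23)| = √((12)² + (30)²) = 6√29.

6√29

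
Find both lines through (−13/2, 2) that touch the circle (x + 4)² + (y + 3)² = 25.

Let a tangent through (−13/2, 2) have slope m. Its distance from (−4, −3) must equal 5:
(5/2m − (−5))² = 25(m² + 1)
3m² − 4m = 0, so m = 0 or m = 4/3.
With m = 0: y = 2. With m = 4/3: 4x − 3y = −32.

y = 2 and 4x − 3y = −32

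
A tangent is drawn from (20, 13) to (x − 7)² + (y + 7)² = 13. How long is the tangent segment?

With centre O = (7, −7), |OP|² = 569 and r² = 13.
The tangent meets the radius at right angles, so tangent² = |PO|² − r² = 569 − 13 = 556.

2√139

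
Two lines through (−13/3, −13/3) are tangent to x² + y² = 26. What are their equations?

Let a tangent through (−13/3, −13/3) have slope m. Its distance from (0, 0) must equal √26:
(13/3m − (13/3))² = 26(m² + 1)
5m² + 26m + 5 = 0, so m = −5 or m = −1/5.
Through (−13/3, −13/3) these give 5x + y = −26 and x + 5y = −26.

5x + y = −26 and x + 5y = −26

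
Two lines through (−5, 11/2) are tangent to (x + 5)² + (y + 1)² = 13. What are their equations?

Write the tangent as mx − y + (11/2 − m·(−5)) = 0 and set its distance from the centre to √13:
(0m − (−13/2))² = 13(m² + 1)
4m² − 9 = 0, so m = 3/2 or m = −3/2.
With m = 3/2: 3x − 2y = −26. With m = −3/2: 3x + 2y = −4.

3x − 2y = −26 and 3x + 2y = −4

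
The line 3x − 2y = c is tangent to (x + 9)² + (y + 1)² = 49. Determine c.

c = −25 ± 7√13

Tangency holds when the distance from the centre (−9, −1) to the line equals the radius 7:
|3·(−9) − 2·(−1) − c| / √13 = 7
|c − (−25)| = 7√13.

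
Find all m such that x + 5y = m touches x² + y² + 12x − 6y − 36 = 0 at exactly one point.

m = 9 ± 9√26

Tangency holds when the distance from the centre (−6, 3) to the line equals the radius 9:
|1·(−6) + 5·3 − m| / √26 = 9
|m − (9)| = 9√26.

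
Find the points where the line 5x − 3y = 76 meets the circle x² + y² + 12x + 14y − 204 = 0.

(2, −22) and (11, −7)

Substitute y = (−76 + 5x)/3:
34x² − 442x + 748 = 0  ⟹  x² − 13x + 22 = 0
x = 11 or x = 2, giving (11, −7) and (2, −22).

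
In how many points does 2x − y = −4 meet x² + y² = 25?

Substituting the line into the circle gives 5x² + 16x − 9 = 0.
Δ = 256 − (−180) = 436.
Two real roots: the line is a secant.

2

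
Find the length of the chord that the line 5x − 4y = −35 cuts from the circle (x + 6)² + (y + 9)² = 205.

4√41

Centre (−6, −9), r² = 205. Perpendicular distance d from centre to line = |41| / √41 = 41/√41.
Half the chord is √(r² − d²) = √(164), so the full chord is 4√41.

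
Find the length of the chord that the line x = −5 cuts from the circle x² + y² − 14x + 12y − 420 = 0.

Centre (7, −6), r² = 505. Perpendicular distance d from centre to line = |12| / √1 = 12.
Half the chord is √(r² − d²) = √(361), so the full chord is 38.

38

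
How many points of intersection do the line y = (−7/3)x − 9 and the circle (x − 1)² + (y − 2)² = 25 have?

0

Substituting the line into the circle gives 58x² + 444x + 873 = 0.
Δ = 197136 − 202536 = −5400.
No real roots: the line does not meet the circle.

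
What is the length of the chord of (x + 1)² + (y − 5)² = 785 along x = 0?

Centre (−1, 5), r² = 785. Perpendicular distance d from centre to line = |−1| / √1 = 1.
Chord = 2√(r² − d²) = 2·√(784) = 56.

56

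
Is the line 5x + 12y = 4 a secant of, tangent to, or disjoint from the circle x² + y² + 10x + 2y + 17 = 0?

disjoint

Substituting the line into the circle gives 169x² + 1280x + 2560 = 0.
Discriminant = (1280)² − 4·169·(2560) = −92160 < 0.
No real roots: the line does not meet the circle.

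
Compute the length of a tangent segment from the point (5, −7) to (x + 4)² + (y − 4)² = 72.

√130

Centre (−4, 4), r² = 72. |PO|² = (9)² + (−11)² = 202.
By the tangent–radius right angle, tangent length = √(|PO|² − r²) = √130.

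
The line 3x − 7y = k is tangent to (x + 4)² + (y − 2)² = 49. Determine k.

k = −26 ± 7√58

For a tangent, require d(centre, line) = r = 7.
|3·(−4) − 7·2 − k| / √58 = 7
|k − (−26)| = 7√58.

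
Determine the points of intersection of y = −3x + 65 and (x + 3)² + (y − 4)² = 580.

Substitute y = −3x + 65:
10x² − 360x + 3150 = 0  ⟹  x² − 36x + 315 = 0
x = 21 or x = 15, giving (21, 2) and (15, 20).

(15, 20) and (21, 2)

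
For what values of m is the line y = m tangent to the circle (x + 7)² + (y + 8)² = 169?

m = −21 or m = 5

For a tangent, require d(centre, line) = r = 13.
|0·(−7) + 1·(−8) − m| / √1 = 13
|m − (−8)| = 13, so m = 5 or m = −21.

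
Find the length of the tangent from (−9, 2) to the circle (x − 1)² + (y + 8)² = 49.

√151

The centre is (1, −8) and r = 7. The square of the distance from P to the centre is 100 + 100 = 200.
By the tangent–radius right angle, tangent length = √(|PO|² − r²) = √151.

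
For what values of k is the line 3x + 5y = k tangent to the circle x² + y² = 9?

For a tangent, require d(centre, line) = r = 3.
|3·0 + 5·0 − k| / √34 = 3
|k| = 3√34.

k = ±3√34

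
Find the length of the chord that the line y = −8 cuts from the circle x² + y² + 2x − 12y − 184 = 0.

Centre (−1, 6), r² = 221. Perpendicular distance d from centre to line = |14| / √1 = 14.
Half the chord is √(r² − d²) = √(25), so the full chord is 10.

10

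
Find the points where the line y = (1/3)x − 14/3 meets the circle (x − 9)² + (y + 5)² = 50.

From the line, y = (−14 + x)/3. Substituting:
10x² − 160x + 280 = 0  ⟹  x² − 16x + 28 = 0
x = 14 or x = 2, giving (14, 0) and (2, −4).

(2, −4) and (14, 0)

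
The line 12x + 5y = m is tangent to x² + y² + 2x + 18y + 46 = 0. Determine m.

Tangency holds when the distance from the centre (−1, −9) to the line equals the radius 6:
|12·(−1) + 5·(−9) − m| / √169 = 6
|m − (−57)| = 6·13, so m = 21 or m = −135.

m = −135 or m = 21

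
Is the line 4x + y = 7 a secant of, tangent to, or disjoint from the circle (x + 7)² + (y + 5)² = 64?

disjoint

Substituting the line into the circle gives 17x² − 82x + 129 = 0.
Δ = 6724 − 8772 = −2048.
No real roots: the line does not meet the circle.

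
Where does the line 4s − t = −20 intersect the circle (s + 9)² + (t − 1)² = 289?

(−9, −16) and (−1, 16)

Substitute t = 4s + 20:
17s² + 170s + 153 = 0  ⟹  s² + 10s + 9 = 0
s = −1 or s = −9, giving (−1, 16) and (−9, −16).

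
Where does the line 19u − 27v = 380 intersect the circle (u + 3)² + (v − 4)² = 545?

(−7, −19) and (20, 0)

From the line, v = (−380 + 19u)/27. Substituting:
1090u² − 14170u − 152600 = 0  ⟹  u² − 13u − 140 = 0
u = 20 or u = −7, giving (20, 0) and (−7, −19).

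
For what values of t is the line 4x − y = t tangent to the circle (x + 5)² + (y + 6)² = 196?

For a tangent, require d(centre, line) = r = 14.
|4·(−5) − 1·(−6) − t| / √17 = 14
|t − (−14)| = 14√17.

t = −14 ± 14√17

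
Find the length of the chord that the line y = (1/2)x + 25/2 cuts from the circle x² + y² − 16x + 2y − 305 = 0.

10√5

The distance from (8, −1) to the line is 35/√5, and r² = 370.
Half the chord is √(r² − d²) = √(125), so the full chord is 10√5.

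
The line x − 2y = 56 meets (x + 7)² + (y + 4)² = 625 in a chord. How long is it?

4√5

The distance from (−7, −4) to the line is 55/√5, and r² = 625.
Half the chord is √(r² − d²) = √(20), so the full chord is 4√5.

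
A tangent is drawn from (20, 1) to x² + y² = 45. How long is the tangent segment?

Centre (0, 0), r² = 45. |PO|² = (20)² + (1)² = 401.
By the tangent–radius right angle, tangent length = √(|PO|² − r²) = √356 = 2√89.

2√89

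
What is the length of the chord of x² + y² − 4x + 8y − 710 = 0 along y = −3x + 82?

The distance from (2, −4) to the line is 80/√10, and r² = 730.
Half the chord is √(r² − d²) = √(90), so the full chord is 6√10.

6√10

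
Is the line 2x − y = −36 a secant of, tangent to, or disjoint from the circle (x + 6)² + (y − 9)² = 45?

tangent

Substituting the line into the circle gives 5x² + 120x + 720 = 0.
Discriminant = (120)² − 4·5·(720) = 0.
A repeated root: the line is tangent.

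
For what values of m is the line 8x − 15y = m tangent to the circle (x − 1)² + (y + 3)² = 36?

m = −49 or m = 155

Tangency holds when the distance from the centre (1, −3) to the line equals the radius 6:
|8·1 − 15·(−3) − m| / √289 = 6
|m − (53)| = 6·17, so m = 155 or m = −49.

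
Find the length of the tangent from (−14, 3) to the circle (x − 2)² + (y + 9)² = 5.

The centre is (2, −9) and r = √5. The square of the distance from P to the centre is 256 + 144 = 400.
The tangent meets the radius at right angles, so tangent² = |PO|² − r² = 400 − 5 = 395.

√395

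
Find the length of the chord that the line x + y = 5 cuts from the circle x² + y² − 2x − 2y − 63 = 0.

11√2

Express y = −x + 5 and substitute into the circle:
2x² − 10x − 48 = 0  ⟹  x² − 5x − 24 = 0
x = 8 or x = −3, giving (8, −3) and (−3, 8).
|(8, −3) − (−3, 8)| = √((11)² + (−11)²) = 11√2.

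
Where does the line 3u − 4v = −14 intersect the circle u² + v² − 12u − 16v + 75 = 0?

(2, 5) and (10, 11)

From the line, v = (14 + 3u)/4. Substituting:
25u² − 300u + 500 = 0  ⟹  u² − 12u + 20 = 0
u = 10 or u = 2, giving (10, 11) and (2, 5).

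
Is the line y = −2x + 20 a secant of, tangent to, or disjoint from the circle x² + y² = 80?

tangent

Centre (0, 0), r² = 80. Distance² from centre to line = (−20)²/5 = 80.
Since d² = r², the line is tangent.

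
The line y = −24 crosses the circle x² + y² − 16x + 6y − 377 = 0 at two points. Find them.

(5, −24) and (11, −24)

From the line, y = −24. Substituting:
x² − 16x + 55 = 0
x = 11 or x = 5, giving (11, −24) and (5, −24).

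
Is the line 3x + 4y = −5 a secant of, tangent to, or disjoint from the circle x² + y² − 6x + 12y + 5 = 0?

Centre (3, −6), r² = 40. Distance² from centre to line = (−10)²/25 = 4.
Since d² < r², the line cuts the circle twice.

secant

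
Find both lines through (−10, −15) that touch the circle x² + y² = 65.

8x − y = −65 and 4x − 7y = 65

Let a tangent through (−10, −15) have slope m. Its distance from (0, 0) must equal √65:
(10m − (15))² = 65(m² + 1)
7m² − 60m + 32 = 0, so m = 8 or m = 4/7.
Through (−10, −15) these give 8x − y = −65 and 4x − 7y = 65.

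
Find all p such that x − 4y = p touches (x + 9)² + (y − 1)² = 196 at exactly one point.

p = −13 ± 14√17

The line touches the circle iff its distance from (−9, 1) is 14:
|1·(−9) − 4·1 − p| / √17 = 14
|p − (−13)| = 14√17.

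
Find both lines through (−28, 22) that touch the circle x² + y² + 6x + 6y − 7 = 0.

3x + 4y = 4 and 4x + 3y = −46

Let a tangent through (−28, 22) have slope m. Its distance from (−3, −3) must equal 5:
[m·(25) − (−25)]² = 25(m² + 1)
12m² + 25m + 12 = 0, so m = −3/4 or m = −4/3.
Through (−28, 22) these give 3x + 4y = 4 and 4x + 3y = −46.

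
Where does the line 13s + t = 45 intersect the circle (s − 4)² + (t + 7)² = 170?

(3, 6) and (5, −20)

From the line, t = −13s + 45. Substituting:
170s² − 1360s + 2550 = 0  ⟹  s² − 8s + 15 = 0
s = 5 or s = 3, giving (5, −20) and (3, 6).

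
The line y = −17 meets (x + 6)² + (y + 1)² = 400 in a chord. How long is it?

Substitute y = −17:
x² + 12x − 108 = 0
x = 6 or x = −18, giving (6, −17) and (−18, −17).
Chord length = distance between (6, −17) and (−18, −17) = √576 = 24.

24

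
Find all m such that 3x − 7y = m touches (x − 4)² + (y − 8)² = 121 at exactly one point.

The line touches the circle iff its distance from (4, 8) is 11:
|3·4 − 7·8 − m| / √58 = 11
|m − (−44)| = 11√58.

m = −44 ± 11√58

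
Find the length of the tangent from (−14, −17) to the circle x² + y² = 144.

√341

The centre is (0, 0) and r = 12. The square of the distance from P to the centre is 196 + 289 = 485.
By the tangent–radius right angle, tangent length = √(|PO|² − r²) = √341.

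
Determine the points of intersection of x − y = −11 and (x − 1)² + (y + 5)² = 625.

(−23, −12) and (8, 19)

Substitute y = x + 11:
2x² + 30x − 368 = 0  ⟹  x² + 15x − 184 = 0
x = 8 or x = −23, giving (8, 19) and (−23, −12).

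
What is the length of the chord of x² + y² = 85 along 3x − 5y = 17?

3√34

Centre (0, 0), r² = 85. Perpendicular distance d from centre to line = |−17| / √34 = 17/√34.
Chord = 2√(r² − d²) = 2·√(153/2) = 3√34.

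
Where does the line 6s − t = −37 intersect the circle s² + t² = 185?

Substitute t = 6s + 37:
37s² + 444s + 1184 = 0  ⟹  s² + 12s + 32 = 0
s = −4 or s = −8, giving (−4, 13) and (−8, −11).

(−8, −11) and (−4, 13)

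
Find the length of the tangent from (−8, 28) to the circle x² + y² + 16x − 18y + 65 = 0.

√281

Centre (−8, 9), r² = 80. |PO|² = (0)² + (19)² = 361.
Power of the point: PT² = |PO|² − r² = 281, so PT = √281.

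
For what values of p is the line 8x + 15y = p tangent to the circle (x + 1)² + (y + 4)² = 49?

p = −187 or p = 51

The line touches the circle iff its distance from (−1, −4) is 7:
|8·(−1) + 15·(−4) − p| / √289 = 7
|p − (−68)| = 7·17, so p = 51 or p = −187.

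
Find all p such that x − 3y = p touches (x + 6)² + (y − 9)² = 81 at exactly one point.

For a tangent, require d(centre, line) = r = 9.
|1·(−6) − 3·9 − p| / √10 = 9
|p − (−33)| = 9√10.

p = −33 ± 9√10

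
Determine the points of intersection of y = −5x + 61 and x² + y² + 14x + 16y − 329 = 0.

Express y = −5x + 61 and substitute into the circle:
26x² − 676x + 4368 = 0  ⟹  x² − 26x + 168 = 0
x = 14 or x = 12, giving (14, −9) and (12, 1).

(12, 1) and (14, −9)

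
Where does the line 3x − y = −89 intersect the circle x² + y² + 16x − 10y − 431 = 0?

(−30, −1) and (−22, 23)

Substitute y = 3x + 89:
10x² + 520x + 6600 = 0  ⟹  x² + 52x + 660 = 0
x = −22 or x = −30, giving (−22, 23) and (−30, −1).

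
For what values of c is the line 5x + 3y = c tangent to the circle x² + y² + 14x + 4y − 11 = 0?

c = −41 ± 8√34

The line touches the circle iff its distance from (−7, −2) is 8:
|5·(−7) + 3·(−2) − c| / √34 = 8
|c − (−41)| = 8√34.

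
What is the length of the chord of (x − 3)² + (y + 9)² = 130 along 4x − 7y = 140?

2√65

Centre (3, −9), r² = 130. Perpendicular distance d from centre to line = |−65| / √65 = 65/√65.
Chord = 2√(r² − d²) = 2·√(65) = 2√65.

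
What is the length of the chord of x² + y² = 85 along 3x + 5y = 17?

3√34

Express y = (17 − 3x)/5 and substitute into the circle:
34x² − 102x − 1836 = 0  ⟹  x² − 3x − 54 = 0
x = 9 or x = −6, giving (9, −2) and (−6, 7).
Chord length = distance between (9, −2) and (−6, 7) = √306 = 3√34.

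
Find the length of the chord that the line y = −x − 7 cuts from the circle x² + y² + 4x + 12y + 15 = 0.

From the line, y = −x − 7. Substituting:
2x² + 6x − 20 = 0  ⟹  x² + 3x − 10 = 0
x = 2 or x = −5, giving (2, −9) and (−5, −2).
|(2, −9) − (−5, −2)| = √((7)² + (−7)²) = 7√2.

7√2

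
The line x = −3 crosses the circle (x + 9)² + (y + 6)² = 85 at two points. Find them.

(−3, −13) and (−3, 1)

The line gives x = −3. Substituting into the circle:
y² + 12y − 13 = 0
y = 1 or y = −13, giving (−3, 1) and (−3, −13).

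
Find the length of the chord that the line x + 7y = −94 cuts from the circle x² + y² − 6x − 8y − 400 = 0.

15√2

From the line, y = (−94 − x)/7. Substituting:
50x² − 50x − 5500 = 0  ⟹  x² − x − 110 = 0
x = 11 or x = −10, giving (11, −15) and (−10, −12).
Chord length = distance between (11, −15) and (−10, −12) = √450 = 15√2.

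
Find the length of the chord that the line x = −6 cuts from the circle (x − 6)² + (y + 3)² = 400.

32

Centre (6, −3), r² = 400. Perpendicular distance d from centre to line = |12| / √1 = 12.
Half the chord is √(r² − d²) = √(256), so the full chord is 32.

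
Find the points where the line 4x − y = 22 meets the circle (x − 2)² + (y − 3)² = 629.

From the line, y = 4x − 22. Substituting:
17x² − 204x = 0  ⟹  x² − 12x = 0
x = 12 or x = 0, giving (12, 26) and (0, −22).

(0, −22) and (12, 26)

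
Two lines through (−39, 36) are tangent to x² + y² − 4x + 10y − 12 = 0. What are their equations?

Write the tangent as mx − y + (36 − m·(−39)) = 0 and set its distance from the centre to √41:
[m·(41) − (−41)]² = 41(m² + 1)
20m² + 41m + 20 = 0, so m = −4/5 or m = −5/4.
Through (−39, 36) these give 4x + 5y = 24 and 5x + 4y = −51.

4x + 5y = 24 and 5x + 4y = −51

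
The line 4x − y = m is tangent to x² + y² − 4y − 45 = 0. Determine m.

m = −2 ± 7√17

For a tangent, require d(centre, line) = r = 7.
|4·0 − 1·2 − m| / √17 = 7
|m − (−2)| = 7√17.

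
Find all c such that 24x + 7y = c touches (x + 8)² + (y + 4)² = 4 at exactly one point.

c = −270 or c = −170

The line touches the circle iff its distance from (−8, −4) is 2:
|24·(−8) + 7·(−4) − c| / √625 = 2
|c − (−220)| = 2·25, so c = −170 or c = −270.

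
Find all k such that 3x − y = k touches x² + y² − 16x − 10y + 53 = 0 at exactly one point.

For a tangent, require d(centre, line) = r = 6.
|3·8 − 1·5 − k| / √10 = 6
|k − (19)| = 6√10.

k = 19 ± 6√10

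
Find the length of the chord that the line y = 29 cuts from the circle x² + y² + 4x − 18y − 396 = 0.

Centre (−2, 9), r² = 481. Perpendicular distance d from centre to line = |−20| / √1 = 20.
Chord = 2√(r² − d²) = 2·√(81) = 18.

18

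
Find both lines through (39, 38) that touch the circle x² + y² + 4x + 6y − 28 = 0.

5x − 4y = 43 and 4x − 5y = −34

A line y − (38) = m(x − (39)) is tangent when its distance from (−2, −3) is √41:
(−41m − (−41))² = 41(m² + 1)
20m² − 41m + 20 = 0, so m = 5/4 or m = 4/5.
Through (39, 38) these give 5x − 4y = 43 and 4x − 5y = −34.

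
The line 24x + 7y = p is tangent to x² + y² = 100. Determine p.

The line touches the circle iff its distance from (0, 0) is 10:
|24·0 + 7·0 − p| / √625 = 10
|p| = 10·25, so p = 250 or p = −250.

p = −250 or p = 250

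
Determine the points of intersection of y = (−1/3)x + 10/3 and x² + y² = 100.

(−8, 6) and (10, 0)

Express y = (10 − x)/3 and substitute into the circle:
10x² − 20x − 800 = 0  ⟹  x² − 2x − 80 = 0
x = 10 or x = −8, giving (10, 0) and (−8, 6).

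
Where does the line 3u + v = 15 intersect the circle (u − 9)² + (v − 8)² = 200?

From the line, v = −3u + 15. Substituting:
10u² − 60u − 70 = 0  ⟹  u² − 6u − 7 = 0
u = 7 or u = −1, giving (7, −6) and (−1, 18).

(−1, 18) and (7, −6)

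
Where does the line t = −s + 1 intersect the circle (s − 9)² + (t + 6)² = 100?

(1, 0) and (15, −14)

Express t = −s + 1 and substitute into the circle:
2s² − 32s + 30 = 0  ⟹  s² − 16s + 15 = 0
s = 15 or s = 1, giving (15, −14) and (1, 0).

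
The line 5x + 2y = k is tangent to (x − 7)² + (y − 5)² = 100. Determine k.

For a tangent, require d(centre, line) = r = 10.
|5·7 + 2·5 − k| / √29 = 10
|k − (45)| = 10√29.

k = 45 ± 10√29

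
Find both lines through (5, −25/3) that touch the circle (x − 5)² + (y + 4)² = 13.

2x − 3y = 35 and 2x + 3y = −15

A line y − (−25/3) = m(x − (5)) is tangent when its distance from (5, −4) is √13:
(0m − (13/3))² = 13(m² + 1)
9m² − 4 = 0, so m = 2/3 or m = −2/3.
With m = 2/3: 2x − 3y = 35. With m = −2/3: 2x + 3y = −15.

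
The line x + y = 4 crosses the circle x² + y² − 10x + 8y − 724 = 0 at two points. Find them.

(−13, 17) and (26, −22)

Express y = −x + 4 and substitute into the circle:
2x² − 26x − 676 = 0  ⟹  x² − 13x − 338 = 0
x = 26 or x = −13, giving (26, −22) and (−13, 17).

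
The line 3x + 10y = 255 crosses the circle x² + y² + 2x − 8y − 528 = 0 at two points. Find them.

From the line, y = (255 − 3x)/10. Substituting:
109x² − 1090x − 8175 = 0  ⟹  x² − 10x − 75 = 0
x = 15 or x = −5, giving (15, 21) and (−5, 27).

(−5, 27) and (15, 21)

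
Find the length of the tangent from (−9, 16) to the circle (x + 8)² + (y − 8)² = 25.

The centre is (−8, 8) and r = 5. The square of the distance from P to the centre is 1 + 64 = 65.
Power of the point: PT² = |PO|² − r² = 40, so PT = 2√10.

2√10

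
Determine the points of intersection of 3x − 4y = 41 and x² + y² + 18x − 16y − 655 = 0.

Express y = (−41 + 3x)/4 and substitute into the circle:
25x² − 150x − 6175 = 0  ⟹  x² − 6x − 247 = 0
x = 19 or x = −13, giving (19, 4) and (−13, −20).

(−13, −20) and (19, 4)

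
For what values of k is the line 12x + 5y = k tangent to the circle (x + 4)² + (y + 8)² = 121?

k = −231 or k = 55

Tangency holds when the distance from the centre (−4, −8) to the line equals the radius 11:
|12·(−4) + 5·(−8) − k| / √169 = 11
|k − (−88)| = 11·13, so k = 55 or k = −231.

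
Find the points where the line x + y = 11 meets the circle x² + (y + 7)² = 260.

From the line, y = −x + 11. Substituting:
2x² − 36x + 64 = 0  ⟹  x² − 18x + 32 = 0
x = 16 or x = 2, giving (16, −5) and (2, 9).

(2, 9) and (16, −5)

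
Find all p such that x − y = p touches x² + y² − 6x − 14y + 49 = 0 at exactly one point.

Tangency holds when the distance from the centre (3, 7) to the line equals the radius 3:
|1·3 − 1·7 − p| / √2 = 3
|p − (−4)| = 3√2.

p = −4 ± 3√2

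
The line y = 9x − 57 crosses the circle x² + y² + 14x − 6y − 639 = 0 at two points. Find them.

(4, −21) and (9, 24)

Express y = 9x − 57 and substitute into the circle:
82x² − 1066x + 2952 = 0  ⟹  x² − 13x + 36 = 0
x = 9 or x = 4, giving (9, 24) and (4, −21).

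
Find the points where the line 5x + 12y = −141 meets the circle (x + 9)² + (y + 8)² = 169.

(−21, −3) and (3, −13)

Express y = (−141 − 5x)/12 and substitute into the circle:
169x² + 3042x − 10647 = 0  ⟹  x² + 18x − 63 = 0
x = 3 or x = −21, giving (3, −13) and (−21, −3).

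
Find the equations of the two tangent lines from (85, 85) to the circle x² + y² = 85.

A line y − (85) = m(x − (85)) is tangent when its distance from (0, 0) is √85:
(−85m − (−85))² = 85(m² + 1)
42m² − 85m + 42 = 0, so m = 7/6 or m = 6/7.
Through (85, 85) these give 7x − 6y = 85 and 6x − 7y = −85.

7x − 6y = 85 and 6x − 7y = −85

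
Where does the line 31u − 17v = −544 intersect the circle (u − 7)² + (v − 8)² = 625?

From the line, v = (544 + 31u)/17. Substituting:
1250u² + 21250u = 0  ⟹  u² + 17u = 0
u = 0 or u = −17, giving (0, 32) and (−17, 1).

(−17, 1) and (0, 32)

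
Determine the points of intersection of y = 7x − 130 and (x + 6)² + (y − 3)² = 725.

From the line, y = 7x − 130. Substituting:
50x² − 1850x + 17000 = 0  ⟹  x² − 37x + 340 = 0
x = 20 or x = 17, giving (20, 10) and (17, −11).

(17, −11) and (20, 10)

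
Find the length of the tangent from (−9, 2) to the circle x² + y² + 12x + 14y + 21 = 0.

With centre O = (−6, −7), |OP|² = 90 and r² = 64.
The tangent meets the radius at right angles, so tangent² = |PO|² − r² = 90 − 64 = 26.

√26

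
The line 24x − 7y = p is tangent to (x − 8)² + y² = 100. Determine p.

p = −58 or p = 442

The line touches the circle iff its distance from (8, 0) is 10:
|24·8 − 7·0 − p| / √625 = 10
|p − (192)| = 10·25, so p = 442 or p = −58.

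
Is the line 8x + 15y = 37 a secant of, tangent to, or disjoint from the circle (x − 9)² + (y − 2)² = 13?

Centre (9, 2), r² = 13. Distance² from centre to line = (65)²/289 = 4225/289.
Since d² > r², the line lies outside the circle.

disjoint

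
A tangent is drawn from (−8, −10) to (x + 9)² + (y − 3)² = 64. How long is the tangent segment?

√106

The centre is (−9, 3) and r = 8. The square of the distance from P to the centre is 1 + 169 = 170.
The tangent meets the radius at right angles, so tangent² = |PO|² − r² = 170 − 64 = 106.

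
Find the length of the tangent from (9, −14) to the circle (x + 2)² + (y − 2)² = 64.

√313

The centre is (−2, 2) and r = 8. The square of the distance from P to the centre is 121 + 256 = 377.
By the tangent–radius right angle, tangent length = √(|PO|² − r²) = √313.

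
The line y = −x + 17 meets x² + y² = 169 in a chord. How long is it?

7√2

Express y = −x + 17 and substitute into the circle:
2x² − 34x + 120 = 0  ⟹  x² − 17x + 60 = 0
x = 12 or x = 5, giving (12, 5) and (5, 12).
Chord length = distance between (12, 5) and (5, 12) = √98 = 7√2.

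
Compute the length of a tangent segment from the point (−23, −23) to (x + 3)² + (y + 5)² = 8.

2√179

With centre O = (−3, −5), |OP|² = 724 and r² = 8.
The tangent meets the radius at right angles, so tangent² = |PO|² − r² = 724 − 8 = 716.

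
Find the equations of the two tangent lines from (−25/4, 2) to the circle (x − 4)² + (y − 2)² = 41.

Let a tangent through (−25/4, 2) have slope m. Its distance from (4, 2) must equal √41:
[m·(41/4) − (0)]² = 41(m² + 1)
25m² − 16 = 0, so m = 4/5 or m = −4/5.
With m = 4/5: 4x − 5y = −35. With m = −4/5: 4x + 5y = −15.

4x − 5y = −35 and 4x + 5y = −15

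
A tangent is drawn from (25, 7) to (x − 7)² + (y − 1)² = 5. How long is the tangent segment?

The centre is (7, 1) and r = √5. The square of the distance from P to the centre is 324 + 36 = 360.
Power of the point: PT² = |PO|² − r² = 355, so PT = √355.

√355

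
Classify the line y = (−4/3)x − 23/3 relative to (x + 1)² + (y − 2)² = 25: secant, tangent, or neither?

tangent

Substituting the line into the circle gives 25x² + 250x + 625 = 0.
Discriminant = (250)² − 4·25·(625) = 0.
A repeated root: the line is tangent.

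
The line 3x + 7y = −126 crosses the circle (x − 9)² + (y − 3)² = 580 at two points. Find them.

Express y = (−126 − 3x)/7 and substitute into the circle:
58x² − 2842 = 0  ⟹  x² − 49 = 0
x = 7 or x = −7, giving (7, −21) and (−7, −15).

(−7, −15) and (7, −21)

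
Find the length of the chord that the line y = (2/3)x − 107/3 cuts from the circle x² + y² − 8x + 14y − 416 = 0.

From the line, y = (−107 + 2x)/3. Substituting:
13x² − 416x + 3211 = 0  ⟹  x² − 32x + 247 = 0
x = 19 or x = 13, giving (19, −23) and (13, −27).
Chord length = distance between (19, −23) and (13, −27) = √52 = 2√13.

2√13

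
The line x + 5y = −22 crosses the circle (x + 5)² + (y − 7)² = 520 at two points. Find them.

Express y = (−22 − x)/5 and substitute into the circle:
26x² + 364x − 9126 = 0  ⟹  x² + 14x − 351 = 0
x = 13 or x = −27, giving (13, −7) and (−27, 1).

(−27, 1) and (13, −7)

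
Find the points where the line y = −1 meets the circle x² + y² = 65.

(−8, −1) and (8, −1)

Express y = −1 and substitute into the circle:
x² − 64 = 0
x = 8 or x = −8, giving (8, −1) and (−8, −1).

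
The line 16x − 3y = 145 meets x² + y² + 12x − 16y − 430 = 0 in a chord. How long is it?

The distance from (−6, 8) to the line is 265/√265, and r² = 530.
Chord = 2√(r² − d²) = 2·√(265) = 2√265.

2√265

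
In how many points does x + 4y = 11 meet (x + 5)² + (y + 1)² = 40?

2

Substituting the line into the circle gives 17x² + 130x − 15 = 0.
Δ = 16900 − (−1020) = 17920.
Two real roots: the line is a secant.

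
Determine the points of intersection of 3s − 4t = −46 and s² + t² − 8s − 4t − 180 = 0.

(−10, 4) and (6, 16)

Substitute t = (46 + 3s)/4:
25s² + 100s − 1500 = 0  ⟹  s² + 4s − 60 = 0
s = 6 or s = −10, giving (6, 16) and (−10, 4).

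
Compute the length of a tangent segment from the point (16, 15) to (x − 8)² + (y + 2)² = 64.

17

Centre (8, −2), r² = 64. |PO|² = (8)² + (17)² = 353.
The tangent meets the radius at right angles, so tangent² = |PO|² − r² = 353 − 64 = 289.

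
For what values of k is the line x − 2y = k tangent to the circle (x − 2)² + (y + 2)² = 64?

For a tangent, require d(centre, line) = r = 8.
|1·2 − 2·(−2) − k| / √5 = 8
|k − (6)| = 8√5.

k = 6 ± 8√5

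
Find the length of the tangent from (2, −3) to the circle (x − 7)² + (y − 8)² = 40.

The centre is (7, 8) and r = 2√10. The square of the distance from P to the centre is 25 + 121 = 146.
Power of the point: PT² = |PO|² − r² = 106, so PT = √106.

√106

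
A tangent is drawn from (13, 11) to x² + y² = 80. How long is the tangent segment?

With centre O = (0, 0), |OP|² = 290 and r² = 80.
Power of the point: PT² = |PO|² − r² = 210, so PT = √210.

√210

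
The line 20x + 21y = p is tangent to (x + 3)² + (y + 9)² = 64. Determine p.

The line touches the circle iff its distance from (−3, −9) is 8:
|20·(−3) + 21·(−9) − p| / √841 = 8
|p − (−249)| = 8·29, so p = −17 or p = −481.

p = −481 or p = −17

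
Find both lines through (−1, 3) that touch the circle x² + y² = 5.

x + 2y = 5 and 2x − y = −5

A line y − (3) = m(x − (−1)) is tangent when its distance from (0, 0) is √5:
(1m − (−3))² = 5(m² + 1)
2m² − 3m − 2 = 0, so m = −1/2 or m = 2.
With m = −1/2: x + 2y = 5. With m = 2: 2x − y = −5.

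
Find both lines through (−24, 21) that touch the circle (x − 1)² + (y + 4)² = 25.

3x + 4y = 12 and 4x + 3y = −33

A line y − (21) = m(x − (−24)) is tangent when its distance from (1, −4) is 5:
[m·(25) − (−25)]² = 25(m² + 1)
12m² + 25m + 12 = 0, so m = −3/4 or m = −4/3.
Through (−24, 21) these give 3x + 4y = 12 and 4x + 3y = −33.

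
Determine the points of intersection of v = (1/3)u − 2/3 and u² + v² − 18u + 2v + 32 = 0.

(2, 0) and (14, 4)

From the line, v = (−2 + u)/3. Substituting:
10u² − 160u + 280 = 0  ⟹  u² − 16u + 28 = 0
u = 14 or u = 2, giving (14, 4) and (2, 0).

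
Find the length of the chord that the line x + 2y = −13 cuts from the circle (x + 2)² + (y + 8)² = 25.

4√5

Express y = (−13 − x)/2 and substitute into the circle:
5x² + 10x − 75 = 0  ⟹  x² + 2x − 15 = 0
x = 3 or x = −5, giving (3, −8) and (−5, −4).
|(3, −8) − (−5, −4)| = √((8)² + (−4)²) = 4√5.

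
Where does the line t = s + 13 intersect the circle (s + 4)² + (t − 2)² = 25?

Express t = s + 13 and substitute into the circle:
2s² + 30s + 112 = 0  ⟹  s² + 15s + 56 = 0
s = −7 or s = −8, giving (−7, 6) and (−8, 5).

(−8, 5) and (−7, 6)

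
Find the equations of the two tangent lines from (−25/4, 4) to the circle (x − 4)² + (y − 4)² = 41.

A line y − (4) = m(x − (−25/4)) is tangent when its distance from (4, 4) is √41:
(41/4m − (0))² = 41(m² + 1)
25m² − 16 = 0, so m = −4/5 or m = 4/5.
With m = −4/5: 4x + 5y = −5. With m = 4/5: 4x − 5y = −45.

4x + 5y = −5 and 4x − 5y = −45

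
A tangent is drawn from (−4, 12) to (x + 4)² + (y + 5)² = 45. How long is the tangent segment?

2√61

Centre (−4, −5), r² = 45. |PO|² = (0)² + (17)² = 289.
The tangent meets the radius at right angles, so tangent² = |PO|² − r² = 289 − 45 = 244.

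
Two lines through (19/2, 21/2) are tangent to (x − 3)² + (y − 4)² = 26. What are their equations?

Write the tangent as mx − y + (21/2 − m·(19/2)) = 0 and set its distance from the centre to √26:
(−13/2m − (−13/2))² = 26(m² + 1)
5m² − 26m + 5 = 0, so m = 5 or m = 1/5.
With m = 5: 5x − y = 37. With m = 1/5: x − 5y = −43.

5x − y = 37 and x − 5y = −43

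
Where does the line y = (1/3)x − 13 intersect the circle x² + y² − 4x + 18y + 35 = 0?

(−3, −14) and (9, −10)

Substitute y = (−39 + x)/3:
10x² − 60x − 270 = 0  ⟹  x² − 6x − 27 = 0
x = 9 or x = −3, giving (9, −10) and (−3, −14).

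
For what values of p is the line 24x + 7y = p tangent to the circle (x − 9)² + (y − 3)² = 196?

p = −113 or p = 587

For a tangent, require d(centre, line) = r = 14.
|24·9 + 7·3 − p| / √625 = 14
|p − (237)| = 14·25, so p = 587 or p = −113.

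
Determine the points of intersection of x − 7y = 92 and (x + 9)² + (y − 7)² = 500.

(−13, −15) and (1, −13)

Express y = (−92 + x)/7 and substitute into the circle:
50x² + 600x − 650 = 0  ⟹  x² + 12x − 13 = 0
x = 1 or x = −13, giving (1, −13) and (−13, −15).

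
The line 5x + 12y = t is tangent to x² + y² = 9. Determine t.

t = −39 or t = 39

For a tangent, require d(centre, line) = r = 3.
|5·0 + 12·0 − t| / √169 = 3
|t| = 3·13, so t = 39 or t = −39.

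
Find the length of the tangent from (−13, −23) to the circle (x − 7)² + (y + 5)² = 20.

Centre (7, −5), r² = 20. |PO|² = (−20)² + (−18)² = 724.
By the tangent–radius right angle, tangent length = √(|PO|² − r²) = √704 = 8√11.

8√11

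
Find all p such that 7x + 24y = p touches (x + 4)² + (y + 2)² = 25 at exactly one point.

p = −201 or p = 49

The line touches the circle iff its distance from (−4, −2) is 5:
|7·(−4) + 24·(−2) − p| / √625 = 5
|p − (−76)| = 5·25, so p = 49 or p = −201.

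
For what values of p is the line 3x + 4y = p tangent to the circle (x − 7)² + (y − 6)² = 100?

Tangency holds when the distance from the centre (7, 6) to the line equals the radius 10:
|3·7 + 4·6 − p| / √25 = 10
|p − (45)| = 10·5, so p = 95 or p = −5.

p = −5 or p = 95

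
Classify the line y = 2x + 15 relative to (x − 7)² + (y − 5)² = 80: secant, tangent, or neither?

Centre (7, 5), r² = 80. Distance² from centre to line = (24)²/5 = 576/5.
Since d² > r², the line lies outside the circle.

neither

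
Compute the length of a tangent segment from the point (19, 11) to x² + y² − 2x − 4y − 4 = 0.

6√11

With centre O = (1, 2), |OP|² = 405 and r² = 9.
The tangent meets the radius at right angles, so tangent² = |PO|² − r² = 405 − 9 = 396.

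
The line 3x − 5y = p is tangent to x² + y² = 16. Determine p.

p = ±4√34

Tangency holds when the distance from the centre (0, 0) to the line equals the radius 4:
|3·0 − 5·0 − p| / √34 = 4
|p| = 4√34.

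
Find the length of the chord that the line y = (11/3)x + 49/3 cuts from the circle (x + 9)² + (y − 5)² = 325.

Express y = (49 + 11x)/3 and substitute into the circle:
130x² + 910x − 1040 = 0  ⟹  x² + 7x − 8 = 0
x = 1 or x = −8, giving (1, 20) and (−8, −13).
Chord length = distance between (1, 20) and (−8, −13) = √1170 = 3√130.

3√130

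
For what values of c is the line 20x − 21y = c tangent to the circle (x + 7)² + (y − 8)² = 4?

c = −366 or c = −250

The line touches the circle iff its distance from (−7, 8) is 2:
|20·(−7) − 21·8 − c| / √841 = 2
|c − (−308)| = 2·29, so c = −250 or c = −366.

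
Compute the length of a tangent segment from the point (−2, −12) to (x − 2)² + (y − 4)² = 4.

The centre is (2, 4) and r = 2. The square of the distance from P to the centre is 16 + 256 = 272.
The tangent meets the radius at right angles, so tangent² = |PO|² − r² = 272 − 4 = 268.

2√67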